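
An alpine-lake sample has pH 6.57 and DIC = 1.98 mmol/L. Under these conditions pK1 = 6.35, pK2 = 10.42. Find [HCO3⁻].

[HCO3⁻] = 1.24 mmol/L

α₁ = 1 / (1 + [H⁺]/K1 + K2/[H⁺]) = 1 / (1 + 10^-0.22 + 10^-3.85)
   = 1 / (1 + 0.60256 + 0.00014125) = 1/1.6027 = 0.6239
[HCO3⁻] = α₁ × DIC = 0.6239 × 1.98 = 1.24 mmol/L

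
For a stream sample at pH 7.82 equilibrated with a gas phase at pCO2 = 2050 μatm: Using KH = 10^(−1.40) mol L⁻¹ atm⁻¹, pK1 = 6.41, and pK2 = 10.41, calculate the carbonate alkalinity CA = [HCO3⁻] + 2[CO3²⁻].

CA = 2.11 mmol/L

[CO2*] = KH · pCO2 = 10^(−1.40) × 2050×10^-6 = 8.161×10^-5 mol/L
α₀ = 1/(1 + K1/[H⁺] + K1K2/[H⁺]²) = 1/(1 + 10^+1.41 + 10^-1.18) = 0.03736
DIC = [CO2*]/α₀ = 8.161×10^-5 / 0.03736 = 2.185 mmol/L
CA = (α₁ + 2α₂)·DIC = (0.9602 + 2×0.002468) × 2.185 = 2.11 mmol/L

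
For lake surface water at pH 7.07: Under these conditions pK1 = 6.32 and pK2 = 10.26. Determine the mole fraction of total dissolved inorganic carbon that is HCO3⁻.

α₁ = 1 / (1 + [H⁺]/K1 + K2/[H⁺]) = 1 / (1 + 10^-0.75 + 10^-3.19)
   = 1 / (1 + 0.17783 + 0.00064565) = 1/1.1785 = 0.8486

α₁ = 0.849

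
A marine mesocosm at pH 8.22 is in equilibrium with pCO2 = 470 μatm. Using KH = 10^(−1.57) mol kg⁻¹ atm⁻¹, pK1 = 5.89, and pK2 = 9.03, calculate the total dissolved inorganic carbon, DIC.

DIC = 3.14 mmol/kg

[CO2*] = KH · pCO2 = 10^(−1.57) × 470×10^-6 = 1.265×10^-5 mol/kg
α₀ = 1/(1 + K1/[H⁺] + K1K2/[H⁺]²) = 1/(1 + 10^+2.33 + 10^+1.52) = 0.004034
DIC = [CO2*]/α₀ = 1.265×10^-5 / 0.004034 = 3.14 mmol/kg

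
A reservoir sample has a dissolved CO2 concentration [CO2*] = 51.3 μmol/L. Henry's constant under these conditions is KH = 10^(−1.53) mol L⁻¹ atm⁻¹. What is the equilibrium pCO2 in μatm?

pCO2 = 1740 μatm

KH = 10^(−1.53) = 2.951×10^-2 mol L⁻¹ atm⁻¹
pCO2 = [CO2*]/KH = 51.3×10^-6 / 2.951×10^-2 = 1.74×10^-3 atm = 1740 μatm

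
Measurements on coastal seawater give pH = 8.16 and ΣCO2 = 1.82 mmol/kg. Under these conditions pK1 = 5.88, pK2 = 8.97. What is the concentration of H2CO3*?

[CO2*] = 8.23 μmol/kg

α₀ = 1 / (1 + K1/[H⁺] + K1K2/[H⁺]²) = 1 / (1 + 10^+2.28 + 10^+1.47)
   = 1 / (1 + 190.55 + 29.512) = 1/221.06 = 0.004524
[CO2*] = α₀ × DIC = 0.004524 × 1.82 = 0.00823 mmol/kg = 8.23 μmol/kg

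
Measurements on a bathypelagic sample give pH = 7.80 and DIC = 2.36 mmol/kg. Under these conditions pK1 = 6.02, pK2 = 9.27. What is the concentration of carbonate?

[CO3²⁻] = 0.0761 mmol/kg

α₂ = 1 / (1 + [H⁺]/K2 + [H⁺]²/(K1K2)) = 1 / (1 + 10^+1.47 + 10^-0.31)
   = 1 / (1 + 29.512 + 0.48978) = 1/31.002 = 0.03226
[CO3²⁻] = α₂ × DIC = 0.03226 × 2.36 = 0.0761 mmol/kg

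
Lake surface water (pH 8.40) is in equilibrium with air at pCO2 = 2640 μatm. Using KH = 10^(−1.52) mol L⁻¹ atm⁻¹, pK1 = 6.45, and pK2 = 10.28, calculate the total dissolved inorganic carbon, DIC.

DIC = 7.28 mmol/L

[CO2*] = KH · pCO2 = 10^(−1.52) × 2640×10^-6 = 7.973×10^-5 mol/L
α₀ = 1/(1 + K1/[H⁺] + K1K2/[H⁺]²) = 1/(1 + 10^+1.95 + 10^+0.07) = 0.01095
DIC = [CO2*]/α₀ = 7.973×10^-5 / 0.01095 = 7.28 mmol/L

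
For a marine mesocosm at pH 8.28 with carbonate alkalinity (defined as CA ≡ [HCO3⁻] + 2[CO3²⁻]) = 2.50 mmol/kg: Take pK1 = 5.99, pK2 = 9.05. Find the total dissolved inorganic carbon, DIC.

CA = [HCO3⁻] + 2[CO3²⁻] = (α₁ + 2α₂)·DIC
At pH 8.28: [H⁺]/K1 = 10^-2.29 = 0.0051286, K2/[H⁺] = 10^-0.77 = 0.16982
α₁ = 1/(1 + 0.0051286 + 0.16982) = 1/1.1750 = 0.8511; α₂ = α₁·K2/[H⁺] = 0.1445
α₁ + 2α₂ = 1.1402
DIC = CA / (α₁ + 2α₂) = 2.50 / 1.1402 = 2.19 mmol/kg

DIC = 2.19 mmol/kg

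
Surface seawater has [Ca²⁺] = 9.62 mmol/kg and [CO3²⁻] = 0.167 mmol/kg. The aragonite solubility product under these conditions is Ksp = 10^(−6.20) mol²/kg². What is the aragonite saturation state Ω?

Ksp = 10^(−6.20) = 6.310×10^-7
Ω = [Ca²⁺][CO3²⁻]/Ksp = (9.62×10^-3)(0.167×10^-3) / 6.310×10^-7 = 2.55

Ω = 2.55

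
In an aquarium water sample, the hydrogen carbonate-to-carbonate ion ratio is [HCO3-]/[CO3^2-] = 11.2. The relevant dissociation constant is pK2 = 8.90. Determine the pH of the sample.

pH = 7.85

From K2 = [H⁺][CO3^2-]/[HCO3-]:  pH = pK2 − log₁₀([HCO3-]/[CO3^2-])
log₁₀(11.2) = +1.049
pH = 8.90 − (+1.049) = 7.85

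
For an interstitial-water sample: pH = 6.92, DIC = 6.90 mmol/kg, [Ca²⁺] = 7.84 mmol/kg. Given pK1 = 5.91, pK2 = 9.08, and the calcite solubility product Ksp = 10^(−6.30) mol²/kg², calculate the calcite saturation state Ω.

Ω = 0.676

α₂ = 1 / (1 + [H⁺]/K2 + [H⁺]²/(K1K2)) = 1 / (1 + 10^+2.16 + 10^+1.15)
   = 1 / (1 + 144.54 + 14.125) = 1/159.67 = 0.006263
[CO3²⁻] = α₂ × DIC = 0.006263 × 6.90 = 0.04321 mmol/kg
Ksp = 10^(−6.30) = 5.012×10^-7
Ω = [Ca²⁺][CO3²⁻]/Ksp = (7.84×10^-3)(4.321×10^-5) / 5.012×10^-7 = 0.676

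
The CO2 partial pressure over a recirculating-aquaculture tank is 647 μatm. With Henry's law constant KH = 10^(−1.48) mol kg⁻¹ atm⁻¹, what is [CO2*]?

[CO2*] = 21.4 μmol/kg

KH = 10^(−1.48) = 3.311×10^-2 mol kg⁻¹ atm⁻¹
[CO2*] = KH · pCO2 = 3.311×10^-2 × 647×10^-6 atm = 2.14×10^-5 mol/kg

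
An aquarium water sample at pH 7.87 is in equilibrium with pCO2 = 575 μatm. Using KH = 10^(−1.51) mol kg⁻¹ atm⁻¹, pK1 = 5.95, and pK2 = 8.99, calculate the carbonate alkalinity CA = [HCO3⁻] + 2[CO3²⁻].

CA = 1.70 mmol/kg

[CO2*] = KH · pCO2 = 10^(−1.51) × 575×10^-6 = 1.777×10^-5 mol/kg
α₀ = 1/(1 + K1/[H⁺] + K1K2/[H⁺]²) = 1/(1 + 10^+1.92 + 10^+0.80) = 0.01105
DIC = [CO2*]/α₀ = 1.777×10^-5 / 0.01105 = 1.608 mmol/kg
CA = (α₁ + 2α₂)·DIC = (0.9192 + 2×0.06973) × 1.608 = 1.70 mmol/kg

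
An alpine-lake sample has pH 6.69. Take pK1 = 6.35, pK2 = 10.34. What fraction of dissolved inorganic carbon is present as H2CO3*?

α₀ = 0.314

α₀ = 1 / (1 + K1/[H⁺] + K1K2/[H⁺]²) = 1 / (1 + 10^+0.34 + 10^-3.31)
   = 1 / (1 + 2.1878 + 0.00048978) = 1/3.1883 = 0.3137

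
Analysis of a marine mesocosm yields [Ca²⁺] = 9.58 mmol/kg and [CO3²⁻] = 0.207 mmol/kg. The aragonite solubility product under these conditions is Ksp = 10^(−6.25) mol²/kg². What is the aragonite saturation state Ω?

Ksp = 10^(−6.25) = 5.623×10^-7
Ω = [Ca²⁺][CO3²⁻]/Ksp = (9.58×10^-3)(0.207×10^-3) / 5.623×10^-7 = 3.53

Ω = 3.53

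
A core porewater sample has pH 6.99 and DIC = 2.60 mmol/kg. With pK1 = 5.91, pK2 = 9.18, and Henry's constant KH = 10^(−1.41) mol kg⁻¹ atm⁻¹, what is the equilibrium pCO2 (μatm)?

pCO2 = 5100 μatm

α₀ = 1 / (1 + K1/[H⁺] + K1K2/[H⁺]²) = 1 / (1 + 10^+1.08 + 10^-1.11)
   = 1 / (1 + 12.023 + 0.077625) = 1/13.100 = 0.07633
[CO2*] = α₀ × DIC = 0.07633 × 2.60 = 0.1985 mmol/kg
pCO2 = [CO2*]/KH = 1.985×10^-4 / 3.890×10^-2 = 5100 μatm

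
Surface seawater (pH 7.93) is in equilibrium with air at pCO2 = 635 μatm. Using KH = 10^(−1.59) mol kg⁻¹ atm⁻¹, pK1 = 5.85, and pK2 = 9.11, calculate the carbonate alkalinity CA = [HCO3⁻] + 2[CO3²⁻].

[CO2*] = KH · pCO2 = 10^(−1.59) × 635×10^-6 = 1.632×10^-5 mol/kg
α₀ = 1/(1 + K1/[H⁺] + K1K2/[H⁺]²) = 1/(1 + 10^+2.08 + 10^+0.90) = 0.007742
DIC = [CO2*]/α₀ = 1.632×10^-5 / 0.007742 = 2.108 mmol/kg
CA = (α₁ + 2α₂)·DIC = (0.9308 + 2×0.06149) × 2.108 = 2.22 mmol/kg

CA = 2.22 mmol/kg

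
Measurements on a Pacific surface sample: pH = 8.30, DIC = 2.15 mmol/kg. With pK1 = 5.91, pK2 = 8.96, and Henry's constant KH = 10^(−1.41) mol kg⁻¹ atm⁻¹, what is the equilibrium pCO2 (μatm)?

α₀ = 1 / (1 + K1/[H⁺] + K1K2/[H⁺]²) = 1 / (1 + 10^+2.39 + 10^+1.73)
   = 1 / (1 + 245.47 + 53.703) = 1/300.17 = 0.003331
[CO2*] = α₀ × DIC = 0.003331 × 2.15 = 0.007163 mmol/kg = 7.163 μmol/kg
pCO2 = [CO2*]/KH = 7.163×10^-6 / 3.890×10^-2 = 184 μatm

pCO2 = 184 μatm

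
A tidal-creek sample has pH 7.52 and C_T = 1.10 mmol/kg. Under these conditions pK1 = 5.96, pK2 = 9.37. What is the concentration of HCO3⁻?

α₁ = 1 / (1 + [H⁺]/K1 + K2/[H⁺]) = 1 / (1 + 10^-1.56 + 10^-1.85)
   = 1 / (1 + 0.027542 + 0.014125) = 1/1.0417 = 0.9600
[HCO3⁻] = α₁ × DIC = 0.9600 × 1.10 = 1.06 mmol/kg

[HCO3⁻] = 1.06 mmol/kg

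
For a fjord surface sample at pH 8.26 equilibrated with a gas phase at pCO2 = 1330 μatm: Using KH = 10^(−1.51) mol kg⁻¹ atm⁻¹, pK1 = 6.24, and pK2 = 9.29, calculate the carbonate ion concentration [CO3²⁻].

[CO3²⁻] = 0.402 mmol/kg

[CO2*] = KH · pCO2 = 10^(−1.51) × 1330×10^-6 = 4.110×10^-5 mol/kg
α₀ = 1/(1 + K1/[H⁺] + K1K2/[H⁺]²) = 1/(1 + 10^+2.02 + 10^+0.99) = 0.008659
DIC = [CO2*]/α₀ = 4.110×10^-5 / 0.008659 = 4.747 mmol/kg
[CO3²⁻] = α₂·DIC; α₂ = 0.08462, so [CO3²⁻] = 0.08462 × 4.747 = 0.402 mmol/kg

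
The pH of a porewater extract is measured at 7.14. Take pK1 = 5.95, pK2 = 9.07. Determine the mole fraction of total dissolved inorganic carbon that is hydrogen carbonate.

α₁ = 1 / (1 + [H⁺]/K1 + K2/[H⁺]) = 1 / (1 + 10^-1.19 + 10^-1.93)
   = 1 / (1 + 0.064565 + 0.011749) = 1/1.0763 = 0.9291

α₁ = 0.929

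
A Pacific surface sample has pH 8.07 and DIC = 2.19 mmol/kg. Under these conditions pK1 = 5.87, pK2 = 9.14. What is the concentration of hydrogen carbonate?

[HCO3⁻] = 2.01 mmol/kg

α₁ = 1 / (1 + [H⁺]/K1 + K2/[H⁺]) = 1 / (1 + 10^-2.20 + 10^-1.07)
   = 1 / (1 + 0.0063096 + 0.085114) = 1/1.0914 = 0.9162
[HCO3⁻] = α₁ × DIC = 0.9162 × 2.19 = 2.01 mmol/kg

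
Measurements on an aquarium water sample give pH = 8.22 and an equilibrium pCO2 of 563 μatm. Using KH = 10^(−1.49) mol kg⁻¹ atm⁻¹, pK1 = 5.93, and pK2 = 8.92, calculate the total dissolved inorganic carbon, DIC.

DIC = 4.28 mmol/kg

[CO2*] = KH · pCO2 = 10^(−1.49) × 563×10^-6 = 1.822×10^-5 mol/kg
α₀ = 1/(1 + K1/[H⁺] + K1K2/[H⁺]²) = 1/(1 + 10^+2.29 + 10^+1.59) = 0.004257
DIC = [CO2*]/α₀ = 1.822×10^-5 / 0.004257 = 4.28 mmol/kg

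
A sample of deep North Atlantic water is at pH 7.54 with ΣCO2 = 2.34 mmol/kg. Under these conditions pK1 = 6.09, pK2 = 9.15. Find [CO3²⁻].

[CO3²⁻] = 0.0542 mmol/kg

α₂ = 1 / (1 + [H⁺]/K2 + [H⁺]²/(K1K2)) = 1 / (1 + 10^+1.61 + 10^+0.16)
   = 1 / (1 + 40.738 + 1.4454) = 1/43.183 = 0.02316
[CO3²⁻] = α₂ × DIC = 0.02316 × 2.34 = 0.0542 mmol/kg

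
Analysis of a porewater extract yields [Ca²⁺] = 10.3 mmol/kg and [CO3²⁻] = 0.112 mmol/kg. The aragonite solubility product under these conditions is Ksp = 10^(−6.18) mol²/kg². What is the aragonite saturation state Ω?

Ksp = 10^(−6.18) = 6.607×10^-7
Ω = [Ca²⁺][CO3²⁻]/Ksp = (10.3×10^-3)(0.112×10^-3) / 6.607×10^-7 = 1.75

Ω = 1.75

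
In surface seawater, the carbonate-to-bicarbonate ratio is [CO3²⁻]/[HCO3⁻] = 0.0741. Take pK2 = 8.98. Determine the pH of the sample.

pH = 7.85

From K2 = [H⁺][CO3²⁻]/[HCO3⁻]:  pH = pK2 + log₁₀([CO3²⁻]/[HCO3⁻])
log₁₀(0.0741) = -1.130
pH = 8.98 + (-1.130) = 7.85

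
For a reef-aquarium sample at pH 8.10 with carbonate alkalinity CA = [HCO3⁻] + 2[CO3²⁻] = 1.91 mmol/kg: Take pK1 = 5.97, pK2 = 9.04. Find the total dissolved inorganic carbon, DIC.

CA = [HCO3⁻] + 2[CO3²⁻] = (α₁ + 2α₂)·DIC
At pH 8.10: [H⁺]/K1 = 10^-2.13 = 0.0074131, K2/[H⁺] = 10^-0.94 = 0.11482
α₁ = 1/(1 + 0.0074131 + 0.11482) = 1/1.1222 = 0.8911; α₂ = α₁·K2/[H⁺] = 0.1023
α₁ + 2α₂ = 1.0957
DIC = CA / (α₁ + 2α₂) = 1.91 / 1.0957 = 1.74 mmol/kg

DIC = 1.74 mmol/kg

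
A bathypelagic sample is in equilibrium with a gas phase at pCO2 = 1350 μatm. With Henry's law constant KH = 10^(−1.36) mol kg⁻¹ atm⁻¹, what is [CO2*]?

[CO2*] = 58.9 μmol/kg

KH = 10^(−1.36) = 4.365×10^-2 mol kg⁻¹ atm⁻¹
[CO2*] = KH · pCO2 = 4.365×10^-2 × 1350×10^-6 atm = 5.89×10^-5 mol/kg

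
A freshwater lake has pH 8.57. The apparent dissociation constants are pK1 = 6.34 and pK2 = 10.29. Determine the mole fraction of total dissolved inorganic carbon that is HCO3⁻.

α₁ = 1 / (1 + [H⁺]/K1 + K2/[H⁺]) = 1 / (1 + 10^-2.23 + 10^-1.72)
   = 1 / (1 + 0.0058884 + 0.019055) = 1/1.0249 = 0.9757

α₁ = 0.976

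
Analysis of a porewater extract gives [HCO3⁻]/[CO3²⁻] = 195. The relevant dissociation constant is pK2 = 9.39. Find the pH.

pH = 7.10

From K2 = [H⁺][CO3²⁻]/[HCO3⁻]:  pH = pK2 − log₁₀([HCO3⁻]/[CO3²⁻])
log₁₀(195) = +2.290
pH = 9.39 − (+2.290) = 7.10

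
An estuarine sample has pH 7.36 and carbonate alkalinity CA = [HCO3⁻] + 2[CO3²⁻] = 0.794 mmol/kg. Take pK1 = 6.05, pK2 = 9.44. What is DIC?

DIC = 0.826 mmol/kg

CA = [HCO3⁻] + 2[CO3²⁻] = (α₁ + 2α₂)·DIC
At pH 7.36: [H⁺]/K1 = 10^-1.31 = 0.048978, K2/[H⁺] = 10^-2.08 = 0.0083176
α₁ = 1/(1 + 0.048978 + 0.0083176) = 1/1.0573 = 0.9458; α₂ = α₁·K2/[H⁺] = 0.007867
α₁ + 2α₂ = 0.9615
DIC = CA / (α₁ + 2α₂) = 0.794 / 0.9615 = 0.826 mmol/kg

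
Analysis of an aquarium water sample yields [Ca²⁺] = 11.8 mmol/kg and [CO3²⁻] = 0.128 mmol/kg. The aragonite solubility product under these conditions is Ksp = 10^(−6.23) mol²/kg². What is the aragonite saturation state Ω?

Ksp = 10^(−6.23) = 5.888×10^-7
Ω = [Ca²⁺][CO3²⁻]/Ksp = (11.8×10^-3)(0.128×10^-3) / 5.888×10^-7 = 2.57

Ω = 2.57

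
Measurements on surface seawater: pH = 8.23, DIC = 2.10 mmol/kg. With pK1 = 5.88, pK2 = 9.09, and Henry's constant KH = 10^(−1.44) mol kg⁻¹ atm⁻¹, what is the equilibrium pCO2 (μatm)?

pCO2 = 226 μatm

α₀ = 1 / (1 + K1/[H⁺] + K1K2/[H⁺]²) = 1 / (1 + 10^+2.35 + 10^+1.49)
   = 1 / (1 + 223.87 + 30.903) = 1/255.78 = 0.003910
[CO2*] = α₀ × DIC = 0.003910 × 2.10 = 0.008210 mmol/kg = 8.210 μmol/kg
pCO2 = [CO2*]/KH = 8.210×10^-6 / 3.631×10^-2 = 226 μatm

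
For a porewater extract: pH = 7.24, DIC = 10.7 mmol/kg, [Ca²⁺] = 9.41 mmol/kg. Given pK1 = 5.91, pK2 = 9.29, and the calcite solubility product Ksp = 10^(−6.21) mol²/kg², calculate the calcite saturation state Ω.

α₂ = 1 / (1 + [H⁺]/K2 + [H⁺]²/(K1K2)) = 1 / (1 + 10^+2.05 + 10^+0.72)
   = 1 / (1 + 112.20 + 5.2481) = 1/118.45 = 0.008442
[CO3²⁻] = α₂ × DIC = 0.008442 × 10.7 = 0.09033 mmol/kg
Ksp = 10^(−6.21) = 6.166×10^-7
Ω = [Ca²⁺][CO3²⁻]/Ksp = (9.41×10^-3)(9.033×10^-5) / 6.166×10^-7 = 1.38

Ω = 1.38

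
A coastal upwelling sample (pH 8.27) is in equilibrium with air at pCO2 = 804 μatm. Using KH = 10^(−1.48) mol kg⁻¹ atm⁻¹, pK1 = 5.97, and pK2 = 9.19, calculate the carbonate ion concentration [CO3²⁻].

[CO2*] = KH · pCO2 = 10^(−1.48) × 804×10^-6 = 2.662×10^-5 mol/kg
α₀ = 1/(1 + K1/[H⁺] + K1K2/[H⁺]²) = 1/(1 + 10^+2.30 + 10^+1.38) = 0.004454
DIC = [CO2*]/α₀ = 2.662×10^-5 / 0.004454 = 5.977 mmol/kg
[CO3²⁻] = α₂·DIC; α₂ = 0.1068, so [CO3²⁻] = 0.1068 × 5.977 = 0.639 mmol/kg

[CO3²⁻] = 0.639 mmol/kg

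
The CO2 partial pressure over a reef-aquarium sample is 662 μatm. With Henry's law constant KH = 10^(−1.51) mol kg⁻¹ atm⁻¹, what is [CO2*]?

[CO2*] = 20.5 μmol/kg

KH = 10^(−1.51) = 3.090×10^-2 mol kg⁻¹ atm⁻¹
[CO2*] = KH · pCO2 = 3.090×10^-2 × 662×10^-6 atm = 2.05×10^-5 mol/kg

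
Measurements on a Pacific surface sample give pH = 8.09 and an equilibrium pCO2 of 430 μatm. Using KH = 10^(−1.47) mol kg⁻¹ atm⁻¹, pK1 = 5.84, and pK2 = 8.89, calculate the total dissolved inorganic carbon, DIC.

DIC = 3.02 mmol/kg

[CO2*] = KH · pCO2 = 10^(−1.47) × 430×10^-6 = 1.457×10^-5 mol/kg
α₀ = 1/(1 + K1/[H⁺] + K1K2/[H⁺]²) = 1/(1 + 10^+2.25 + 10^+1.45) = 0.004831
DIC = [CO2*]/α₀ = 1.457×10^-5 / 0.004831 = 3.02 mmol/kg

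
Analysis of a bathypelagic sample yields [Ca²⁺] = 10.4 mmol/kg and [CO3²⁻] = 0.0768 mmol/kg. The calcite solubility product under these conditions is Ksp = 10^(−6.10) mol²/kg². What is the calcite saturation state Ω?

Ksp = 10^(−6.10) = 7.943×10^-7
Ω = [Ca²⁺][CO3²⁻]/Ksp = (10.4×10^-3)(0.0768×10^-3) / 7.943×10^-7 = 1.01

Ω = 1.01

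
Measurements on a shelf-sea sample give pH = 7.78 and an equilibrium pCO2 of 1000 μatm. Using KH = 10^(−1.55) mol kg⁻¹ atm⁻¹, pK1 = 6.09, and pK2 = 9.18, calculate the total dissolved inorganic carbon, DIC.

[CO2*] = KH · pCO2 = 10^(−1.55) × 1000×10^-6 = 2.818×10^-5 mol/kg
α₀ = 1/(1 + K1/[H⁺] + K1K2/[H⁺]²) = 1/(1 + 10^+1.69 + 10^+0.29) = 0.01926
DIC = [CO2*]/α₀ = 2.818×10^-5 / 0.01926 = 1.46 mmol/kg

DIC = 1.46 mmol/kg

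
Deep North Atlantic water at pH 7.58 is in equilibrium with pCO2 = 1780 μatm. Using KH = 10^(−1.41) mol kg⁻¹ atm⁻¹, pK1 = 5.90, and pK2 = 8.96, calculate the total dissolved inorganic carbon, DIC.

[CO2*] = KH · pCO2 = 10^(−1.41) × 1780×10^-6 = 6.925×10^-5 mol/kg
α₀ = 1/(1 + K1/[H⁺] + K1K2/[H⁺]²) = 1/(1 + 10^+1.68 + 10^+0.30) = 0.01966
DIC = [CO2*]/α₀ = 6.925×10^-5 / 0.01966 = 3.52 mmol/kg

DIC = 3.52 mmol/kg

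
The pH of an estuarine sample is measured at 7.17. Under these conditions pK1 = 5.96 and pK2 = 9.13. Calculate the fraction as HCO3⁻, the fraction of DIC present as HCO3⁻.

α₁ = 0.932

α₁ = 1 / (1 + [H⁺]/K1 + K2/[H⁺]) = 1 / (1 + 10^-1.21 + 10^-1.96)
   = 1 / (1 + 0.061660 + 0.010965) = 1/1.0726 = 0.9323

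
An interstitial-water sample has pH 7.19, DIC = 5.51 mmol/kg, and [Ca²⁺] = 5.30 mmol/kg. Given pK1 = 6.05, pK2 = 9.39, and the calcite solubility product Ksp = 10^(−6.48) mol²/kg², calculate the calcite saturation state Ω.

Ω = 0.516

α₂ = 1 / (1 + [H⁺]/K2 + [H⁺]²/(K1K2)) = 1 / (1 + 10^+2.20 + 10^+1.06)
   = 1 / (1 + 158.49 + 11.482) = 1/170.97 = 0.005849
[CO3²⁻] = α₂ × DIC = 0.005849 × 5.51 = 0.03223 mmol/kg
Ksp = 10^(−6.48) = 3.311×10^-7
Ω = [Ca²⁺][CO3²⁻]/Ksp = (5.30×10^-3)(3.223×10^-5) / 3.311×10^-7 = 0.516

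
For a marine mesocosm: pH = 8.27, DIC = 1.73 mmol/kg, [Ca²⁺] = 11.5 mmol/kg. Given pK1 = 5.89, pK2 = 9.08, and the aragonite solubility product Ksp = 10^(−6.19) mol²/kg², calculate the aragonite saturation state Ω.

α₂ = 1 / (1 + [H⁺]/K2 + [H⁺]²/(K1K2)) = 1 / (1 + 10^+0.81 + 10^-1.57)
   = 1 / (1 + 6.4565 + 0.026915) = 1/7.4835 = 0.1336
[CO3²⁻] = α₂ × DIC = 0.1336 × 1.73 = 0.2312 mmol/kg
Ksp = 10^(−6.19) = 6.457×10^-7
Ω = [Ca²⁺][CO3²⁻]/Ksp = (11.5×10^-3)(2.312×10^-4) / 6.457×10^-7 = 4.12

Ω = 4.12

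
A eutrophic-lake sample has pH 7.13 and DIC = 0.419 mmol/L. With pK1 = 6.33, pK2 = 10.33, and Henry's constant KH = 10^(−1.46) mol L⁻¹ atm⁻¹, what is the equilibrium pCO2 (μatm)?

pCO2 = 1650 μatm

α₀ = 1 / (1 + K1/[H⁺] + K1K2/[H⁺]²) = 1 / (1 + 10^+0.80 + 10^-2.40)
   = 1 / (1 + 6.3096 + 0.0039811) = 1/7.3136 = 0.1367
[CO2*] = α₀ × DIC = 0.1367 × 0.419 = 0.05729 mmol/L
pCO2 = [CO2*]/KH = 5.729×10^-5 / 3.467×10^-2 = 1650 μatm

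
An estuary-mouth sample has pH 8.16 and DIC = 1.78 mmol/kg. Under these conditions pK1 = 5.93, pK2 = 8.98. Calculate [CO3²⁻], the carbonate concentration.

[CO3²⁻] = 0.233 mmol/kg

α₂ = 1 / (1 + [H⁺]/K2 + [H⁺]²/(K1K2)) = 1 / (1 + 10^+0.82 + 10^-1.41)
   = 1 / (1 + 6.6069 + 0.038905) = 1/7.6458 = 0.1308
[CO3²⁻] = α₂ × DIC = 0.1308 × 1.78 = 0.233 mmol/kg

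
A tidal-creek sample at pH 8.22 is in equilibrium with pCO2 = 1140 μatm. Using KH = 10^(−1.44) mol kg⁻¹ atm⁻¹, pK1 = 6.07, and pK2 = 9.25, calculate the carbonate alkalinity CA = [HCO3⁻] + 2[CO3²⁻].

[CO2*] = KH · pCO2 = 10^(−1.44) × 1140×10^-6 = 4.139×10^-5 mol/kg
α₀ = 1/(1 + K1/[H⁺] + K1K2/[H⁺]²) = 1/(1 + 10^+2.15 + 10^+1.12) = 0.006434
DIC = [CO2*]/α₀ = 4.139×10^-5 / 0.006434 = 6.434 mmol/kg
CA = (α₁ + 2α₂)·DIC = (0.9088 + 2×0.08481) × 6.434 = 6.94 mmol/kg

CA = 6.94 mmol/kg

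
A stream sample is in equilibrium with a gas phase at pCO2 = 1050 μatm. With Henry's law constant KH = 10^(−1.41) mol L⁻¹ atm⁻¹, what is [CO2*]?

KH = 10^(−1.41) = 3.890×10^-2 mol L⁻¹ atm⁻¹
[CO2*] = KH · pCO2 = 3.890×10^-2 × 1050×10^-6 atm = 4.08×10^-5 mol/L

[CO2*] = 40.8 μmol/L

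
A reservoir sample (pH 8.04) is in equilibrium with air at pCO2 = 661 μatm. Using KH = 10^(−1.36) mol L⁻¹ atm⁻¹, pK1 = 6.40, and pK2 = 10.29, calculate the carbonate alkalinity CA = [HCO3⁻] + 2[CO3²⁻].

CA = 1.27 mmol/L

[CO2*] = KH · pCO2 = 10^(−1.36) × 661×10^-6 = 2.885×10^-5 mol/L
α₀ = 1/(1 + K1/[H⁺] + K1K2/[H⁺]²) = 1/(1 + 10^+1.64 + 10^-0.61) = 0.02227
DIC = [CO2*]/α₀ = 2.885×10^-5 / 0.02227 = 1.295 mmol/L
CA = (α₁ + 2α₂)·DIC = (0.9723 + 2×0.005467) × 1.295 = 1.27 mmol/L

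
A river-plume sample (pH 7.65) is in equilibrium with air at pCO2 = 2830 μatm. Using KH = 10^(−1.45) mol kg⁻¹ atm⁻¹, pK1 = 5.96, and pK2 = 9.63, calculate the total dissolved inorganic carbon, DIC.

DIC = 5.07 mmol/kg

[CO2*] = KH · pCO2 = 10^(−1.45) × 2830×10^-6 = 1.004×10^-4 mol/kg
α₀ = 1/(1 + K1/[H⁺] + K1K2/[H⁺]²) = 1/(1 + 10^+1.69 + 10^-0.29) = 0.01981
DIC = [CO2*]/α₀ = 1.004×10^-4 / 0.01981 = 5.07 mmol/kg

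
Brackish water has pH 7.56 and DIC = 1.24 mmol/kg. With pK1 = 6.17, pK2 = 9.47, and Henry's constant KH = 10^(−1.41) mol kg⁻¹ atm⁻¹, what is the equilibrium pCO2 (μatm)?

pCO2 = 1230 μatm

α₀ = 1 / (1 + K1/[H⁺] + K1K2/[H⁺]²) = 1 / (1 + 10^+1.39 + 10^-0.52)
   = 1 / (1 + 24.547 + 0.30200) = 1/25.849 = 0.03869
[CO2*] = α₀ × DIC = 0.03869 × 1.24 = 0.04797 mmol/kg
pCO2 = [CO2*]/KH = 4.797×10^-5 / 3.890×10^-2 = 1230 μatm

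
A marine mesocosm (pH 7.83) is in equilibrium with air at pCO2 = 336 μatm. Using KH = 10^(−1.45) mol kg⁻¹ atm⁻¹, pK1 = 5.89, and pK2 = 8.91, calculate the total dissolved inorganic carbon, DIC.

DIC = 1.14 mmol/kg

[CO2*] = KH · pCO2 = 10^(−1.45) × 336×10^-6 = 1.192×10^-5 mol/kg
α₀ = 1/(1 + K1/[H⁺] + K1K2/[H⁺]²) = 1/(1 + 10^+1.94 + 10^+0.86) = 0.01049
DIC = [CO2*]/α₀ = 1.192×10^-5 / 0.01049 = 1.14 mmol/kg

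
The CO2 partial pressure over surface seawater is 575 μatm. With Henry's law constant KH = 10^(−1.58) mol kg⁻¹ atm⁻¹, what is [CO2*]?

KH = 10^(−1.58) = 2.630×10^-2 mol kg⁻¹ atm⁻¹
[CO2*] = KH · pCO2 = 2.630×10^-2 × 575×10^-6 atm = 1.51×10^-5 mol/kg

[CO2*] = 15.1 μmol/kg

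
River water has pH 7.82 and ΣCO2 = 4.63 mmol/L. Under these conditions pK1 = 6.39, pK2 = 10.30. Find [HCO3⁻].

α₁ = 1 / (1 + [H⁺]/K1 + K2/[H⁺]) = 1 / (1 + 10^-1.43 + 10^-2.48)
   = 1 / (1 + 0.037154 + 0.0033113) = 1/1.0405 = 0.9611
[HCO3⁻] = α₁ × DIC = 0.9611 × 4.63 = 4.45 mmol/L

[HCO3⁻] = 4.45 mmol/L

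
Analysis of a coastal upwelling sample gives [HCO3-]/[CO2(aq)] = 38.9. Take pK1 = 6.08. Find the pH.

pH = 7.67

From K1 = [H⁺][HCO3-]/[CO2(aq)]:  pH = pK1 + log₁₀([HCO3-]/[CO2(aq)])
log₁₀(38.9) = +1.590
pH = 6.08 + (+1.590) = 7.67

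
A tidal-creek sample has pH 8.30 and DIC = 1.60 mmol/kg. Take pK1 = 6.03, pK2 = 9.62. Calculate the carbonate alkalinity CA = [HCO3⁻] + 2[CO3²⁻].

CA = [HCO3⁻] + 2[CO3²⁻] = (α₁ + 2α₂)·DIC
At pH 8.30: [H⁺]/K1 = 10^-2.27 = 0.0053703, K2/[H⁺] = 10^-1.32 = 0.047863
α₁ = 1/(1 + 0.0053703 + 0.047863) = 1/1.0532 = 0.9495; α₂ = α₁·K2/[H⁺] = 0.04544
α₁ + 2α₂ = 1.0403
CA = 1.0403 × 1.60 = 1.66 mmol/kg

CA = 1.66 mmol/kg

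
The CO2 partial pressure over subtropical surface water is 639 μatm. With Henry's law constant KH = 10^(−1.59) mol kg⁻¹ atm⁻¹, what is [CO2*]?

[CO2*] = 16.4 μmol/kg

KH = 10^(−1.59) = 2.570×10^-2 mol kg⁻¹ atm⁻¹
[CO2*] = KH · pCO2 = 2.570×10^-2 × 639×10^-6 atm = 1.64×10^-5 mol/kg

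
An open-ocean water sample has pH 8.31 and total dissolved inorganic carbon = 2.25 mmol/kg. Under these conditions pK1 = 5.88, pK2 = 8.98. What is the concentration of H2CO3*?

α₀ = 1 / (1 + K1/[H⁺] + K1K2/[H⁺]²) = 1 / (1 + 10^+2.43 + 10^+1.76)
   = 1 / (1 + 269.15 + 57.544) = 1/327.70 = 0.003052
[CO2*] = α₀ × DIC = 0.003052 × 2.25 = 0.00687 mmol/kg = 6.87 μmol/kg

[CO2*] = 6.87 μmol/kg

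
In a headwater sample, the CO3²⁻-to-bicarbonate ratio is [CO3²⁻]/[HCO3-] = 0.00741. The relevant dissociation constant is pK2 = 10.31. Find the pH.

From K2 = [H⁺][CO3²⁻]/[HCO3-]:  pH = pK2 + log₁₀([CO3²⁻]/[HCO3-])
log₁₀(0.00741) = -2.130
pH = 10.31 + (-2.130) = 8.18

pH = 8.18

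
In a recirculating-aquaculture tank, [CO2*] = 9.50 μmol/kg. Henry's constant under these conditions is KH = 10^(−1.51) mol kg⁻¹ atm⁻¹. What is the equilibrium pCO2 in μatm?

pCO2 = 307 μatm

KH = 10^(−1.51) = 3.090×10^-2 mol kg⁻¹ atm⁻¹
pCO2 = [CO2*]/KH = 9.50×10^-6 / 3.090×10^-2 = 3.07×10^-4 atm = 307 μatm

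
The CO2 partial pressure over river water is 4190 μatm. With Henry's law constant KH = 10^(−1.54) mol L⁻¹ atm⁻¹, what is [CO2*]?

KH = 10^(−1.54) = 2.884×10^-2 mol L⁻¹ atm⁻¹
[CO2*] = KH · pCO2 = 2.884×10^-2 × 4190×10^-6 atm = 1.21×10^-4 mol/L

[CO2*] = 121 μmol/L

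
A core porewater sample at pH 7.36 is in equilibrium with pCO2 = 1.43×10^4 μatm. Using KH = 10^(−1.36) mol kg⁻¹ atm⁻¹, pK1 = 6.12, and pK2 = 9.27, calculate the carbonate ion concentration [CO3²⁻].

[CO3²⁻] = 0.133 mmol/kg

[CO2*] = KH · pCO2 = 10^(−1.36) × 1.43×10^4×10^-6 = 6.242×10^-4 mol/kg
α₀ = 1/(1 + K1/[H⁺] + K1K2/[H⁺]²) = 1/(1 + 10^+1.24 + 10^-0.67) = 0.05379
DIC = [CO2*]/α₀ = 6.242×10^-4 / 0.05379 = 11.61 mmol/kg
[CO3²⁻] = α₂·DIC; α₂ = 0.01150, so [CO3²⁻] = 0.01150 × 11.61 = 0.133 mmol/kg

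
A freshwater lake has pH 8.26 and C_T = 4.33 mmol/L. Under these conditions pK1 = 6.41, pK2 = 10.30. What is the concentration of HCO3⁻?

α₁ = 1 / (1 + [H⁺]/K1 + K2/[H⁺]) = 1 / (1 + 10^-1.85 + 10^-2.04)
   = 1 / (1 + 0.014125 + 0.0091201) = 1/1.0232 = 0.9773
[HCO3⁻] = α₁ × DIC = 0.9773 × 4.33 = 4.23 mmol/L

[HCO3⁻] = 4.23 mmol/L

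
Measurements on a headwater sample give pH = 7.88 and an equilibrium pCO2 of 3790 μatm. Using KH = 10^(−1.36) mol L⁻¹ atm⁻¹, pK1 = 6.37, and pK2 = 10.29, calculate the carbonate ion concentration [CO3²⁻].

[CO2*] = KH · pCO2 = 10^(−1.36) × 3790×10^-6 = 1.654×10^-4 mol/L
α₀ = 1/(1 + K1/[H⁺] + K1K2/[H⁺]²) = 1/(1 + 10^+1.51 + 10^-0.90) = 0.02986
DIC = [CO2*]/α₀ = 1.654×10^-4 / 0.02986 = 5.540 mmol/L
[CO3²⁻] = α₂·DIC; α₂ = 0.003760, so [CO3²⁻] = 0.003760 × 5.540 = 0.0208 mmol/L

[CO3²⁻] = 0.0208 mmol/L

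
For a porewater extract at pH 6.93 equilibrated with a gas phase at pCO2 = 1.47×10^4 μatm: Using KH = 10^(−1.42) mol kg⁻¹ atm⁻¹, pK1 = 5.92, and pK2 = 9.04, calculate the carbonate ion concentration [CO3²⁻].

[CO3²⁻] = 0.0444 mmol/kg

[CO2*] = KH · pCO2 = 10^(−1.42) × 1.47×10^4×10^-6 = 5.589×10^-4 mol/kg
α₀ = 1/(1 + K1/[H⁺] + K1K2/[H⁺]²) = 1/(1 + 10^+1.01 + 10^-1.10) = 0.08840
DIC = [CO2*]/α₀ = 5.589×10^-4 / 0.08840 = 6.322 mmol/kg
[CO3²⁻] = α₂·DIC; α₂ = 0.007022, so [CO3²⁻] = 0.007022 × 6.322 = 0.0444 mmol/kg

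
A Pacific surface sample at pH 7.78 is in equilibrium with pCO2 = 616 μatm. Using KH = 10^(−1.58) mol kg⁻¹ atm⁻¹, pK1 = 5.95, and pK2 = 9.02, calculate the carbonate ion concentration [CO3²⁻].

[CO2*] = KH · pCO2 = 10^(−1.58) × 616×10^-6 = 1.620×10^-5 mol/kg
α₀ = 1/(1 + K1/[H⁺] + K1K2/[H⁺]²) = 1/(1 + 10^+1.83 + 10^+0.59) = 0.01379
DIC = [CO2*]/α₀ = 1.620×10^-5 / 0.01379 = 1.175 mmol/kg
[CO3²⁻] = α₂·DIC; α₂ = 0.05366, so [CO3²⁻] = 0.05366 × 1.175 = 0.0630 mmol/kg

[CO3²⁻] = 0.0630 mmol/kg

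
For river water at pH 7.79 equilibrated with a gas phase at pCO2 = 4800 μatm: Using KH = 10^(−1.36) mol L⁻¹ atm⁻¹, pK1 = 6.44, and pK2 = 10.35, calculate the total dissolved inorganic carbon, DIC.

DIC = 4.91 mmol/L

[CO2*] = KH · pCO2 = 10^(−1.36) × 4800×10^-6 = 2.095×10^-4 mol/L
α₀ = 1/(1 + K1/[H⁺] + K1K2/[H⁺]²) = 1/(1 + 10^+1.35 + 10^-1.21) = 0.04265
DIC = [CO2*]/α₀ = 2.095×10^-4 / 0.04265 = 4.91 mmol/L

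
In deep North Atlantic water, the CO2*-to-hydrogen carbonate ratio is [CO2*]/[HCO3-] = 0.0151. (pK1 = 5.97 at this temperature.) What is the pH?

From K1 = [H⁺][HCO3-]/[CO2*]:  pH = pK1 − log₁₀([CO2*]/[HCO3-])
log₁₀(0.0151) = -1.821
pH = 5.97 − (-1.821) = 7.79

pH = 7.79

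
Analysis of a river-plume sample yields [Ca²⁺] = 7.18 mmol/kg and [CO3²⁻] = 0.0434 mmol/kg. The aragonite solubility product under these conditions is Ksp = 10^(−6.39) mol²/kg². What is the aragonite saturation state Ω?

Ksp = 10^(−6.39) = 4.074×10^-7
Ω = [Ca²⁺][CO3²⁻]/Ksp = (7.18×10^-3)(0.0434×10^-3) / 4.074×10^-7 = 0.765

Ω = 0.765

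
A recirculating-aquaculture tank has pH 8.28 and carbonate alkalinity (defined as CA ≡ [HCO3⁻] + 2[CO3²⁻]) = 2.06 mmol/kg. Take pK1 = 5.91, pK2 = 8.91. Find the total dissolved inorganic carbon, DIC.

DIC = 1.74 mmol/kg

CA = [HCO3⁻] + 2[CO3²⁻] = (α₁ + 2α₂)·DIC
At pH 8.28: [H⁺]/K1 = 10^-2.37 = 0.0042658, K2/[H⁺] = 10^-0.63 = 0.23442
α₁ = 1/(1 + 0.0042658 + 0.23442) = 1/1.2387 = 0.8073; α₂ = α₁·K2/[H⁺] = 0.1893
α₁ + 2α₂ = 1.1858
DIC = CA / (α₁ + 2α₂) = 2.06 / 1.1858 = 1.74 mmol/kg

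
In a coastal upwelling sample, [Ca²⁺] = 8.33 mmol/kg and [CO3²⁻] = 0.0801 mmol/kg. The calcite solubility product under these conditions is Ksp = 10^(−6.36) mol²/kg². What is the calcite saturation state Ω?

Ω = 1.53

Ksp = 10^(−6.36) = 4.365×10^-7
Ω = [Ca²⁺][CO3²⁻]/Ksp = (8.33×10^-3)(0.0801×10^-3) / 4.365×10^-7 = 1.53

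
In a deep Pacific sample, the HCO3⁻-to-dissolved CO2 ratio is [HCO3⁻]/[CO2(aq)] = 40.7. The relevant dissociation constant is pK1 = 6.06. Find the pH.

pH = 7.67

From K1 = [H⁺][HCO3⁻]/[CO2(aq)]:  pH = pK1 + log₁₀([HCO3⁻]/[CO2(aq)])
log₁₀(40.7) = +1.610
pH = 6.06 + (+1.610) = 7.67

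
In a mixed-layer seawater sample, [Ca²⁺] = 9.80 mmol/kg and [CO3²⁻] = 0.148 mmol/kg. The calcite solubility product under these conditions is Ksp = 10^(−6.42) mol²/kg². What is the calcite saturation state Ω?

Ksp = 10^(−6.42) = 3.802×10^-7
Ω = [Ca²⁺][CO3²⁻]/Ksp = (9.80×10^-3)(0.148×10^-3) / 3.802×10^-7 = 3.81

Ω = 3.81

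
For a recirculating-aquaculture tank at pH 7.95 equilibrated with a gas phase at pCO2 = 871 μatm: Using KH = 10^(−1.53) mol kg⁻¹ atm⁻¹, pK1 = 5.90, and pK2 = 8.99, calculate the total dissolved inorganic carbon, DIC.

DIC = 3.17 mmol/kg

[CO2*] = KH · pCO2 = 10^(−1.53) × 871×10^-6 = 2.571×10^-5 mol/kg
α₀ = 1/(1 + K1/[H⁺] + K1K2/[H⁺]²) = 1/(1 + 10^+2.05 + 10^+1.01) = 0.008101
DIC = [CO2*]/α₀ = 2.571×10^-5 / 0.008101 = 3.17 mmol/kg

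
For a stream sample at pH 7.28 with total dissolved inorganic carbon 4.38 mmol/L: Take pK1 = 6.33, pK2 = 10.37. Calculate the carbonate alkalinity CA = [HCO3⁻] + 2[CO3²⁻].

CA = 3.94 mmol/L

CA = [HCO3⁻] + 2[CO3²⁻] = (α₁ + 2α₂)·DIC
At pH 7.28: [H⁺]/K1 = 10^-0.95 = 0.11220, K2/[H⁺] = 10^-3.09 = 0.00081283
α₁ = 1/(1 + 0.11220 + 0.00081283) = 1/1.1130 = 0.8985; α₂ = α₁·K2/[H⁺] = 0.0007303
α₁ + 2α₂ = 0.8999
CA = 0.8999 × 4.38 = 3.94 mmol/L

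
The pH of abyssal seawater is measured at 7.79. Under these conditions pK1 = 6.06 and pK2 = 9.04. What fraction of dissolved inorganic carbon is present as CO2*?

α₀ = 0.0173

α₀ = 1 / (1 + K1/[H⁺] + K1K2/[H⁺]²) = 1 / (1 + 10^+1.73 + 10^+0.48)
   = 1 / (1 + 53.703 + 3.0200) = 1/57.723 = 0.01732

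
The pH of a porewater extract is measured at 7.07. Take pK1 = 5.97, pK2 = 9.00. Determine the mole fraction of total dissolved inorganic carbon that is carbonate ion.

α₂ = 0.0108

α₂ = 1 / (1 + [H⁺]/K2 + [H⁺]²/(K1K2)) = 1 / (1 + 10^+1.93 + 10^+0.83)
   = 1 / (1 + 85.114 + 6.7608) = 1/92.875 = 0.01077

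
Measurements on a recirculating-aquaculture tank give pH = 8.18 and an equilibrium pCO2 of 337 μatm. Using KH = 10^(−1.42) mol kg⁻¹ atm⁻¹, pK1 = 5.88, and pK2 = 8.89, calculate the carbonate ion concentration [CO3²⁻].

[CO3²⁻] = 0.498 mmol/kg

[CO2*] = KH · pCO2 = 10^(−1.42) × 337×10^-6 = 1.281×10^-5 mol/kg
α₀ = 1/(1 + K1/[H⁺] + K1K2/[H⁺]²) = 1/(1 + 10^+2.30 + 10^+1.59) = 0.004177
DIC = [CO2*]/α₀ = 1.281×10^-5 / 0.004177 = 3.068 mmol/kg
[CO3²⁻] = α₂·DIC; α₂ = 0.1625, so [CO3²⁻] = 0.1625 × 3.068 = 0.498 mmol/kg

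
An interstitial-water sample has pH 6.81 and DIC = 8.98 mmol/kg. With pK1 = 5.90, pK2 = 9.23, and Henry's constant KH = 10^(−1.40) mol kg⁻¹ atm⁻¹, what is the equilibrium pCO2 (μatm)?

pCO2 = 2.46×10^4 μatm

α₀ = 1 / (1 + K1/[H⁺] + K1K2/[H⁺]²) = 1 / (1 + 10^+0.91 + 10^-1.51)
   = 1 / (1 + 8.1283 + 0.030903) = 1/9.1592 = 0.1092
[CO2*] = α₀ × DIC = 0.1092 × 8.98 = 0.9804 mmol/kg
pCO2 = [CO2*]/KH = 9.804×10^-4 / 3.981×10^-2 = 2.46×10^4 μatm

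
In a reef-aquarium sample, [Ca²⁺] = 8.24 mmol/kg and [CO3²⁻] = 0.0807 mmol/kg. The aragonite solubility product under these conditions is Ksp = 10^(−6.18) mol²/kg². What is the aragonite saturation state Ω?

Ksp = 10^(−6.18) = 6.607×10^-7
Ω = [Ca²⁺][CO3²⁻]/Ksp = (8.24×10^-3)(0.0807×10^-3) / 6.607×10^-7 = 1.01

Ω = 1.01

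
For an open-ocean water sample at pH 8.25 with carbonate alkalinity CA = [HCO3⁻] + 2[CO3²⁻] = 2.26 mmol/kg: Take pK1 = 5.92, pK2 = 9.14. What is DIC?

CA = [HCO3⁻] + 2[CO3²⁻] = (α₁ + 2α₂)·DIC
At pH 8.25: [H⁺]/K1 = 10^-2.33 = 0.0046774, K2/[H⁺] = 10^-0.89 = 0.12882
α₁ = 1/(1 + 0.0046774 + 0.12882) = 1/1.1335 = 0.8822; α₂ = α₁·K2/[H⁺] = 0.1137
α₁ + 2α₂ = 1.1095
DIC = CA / (α₁ + 2α₂) = 2.26 / 1.1095 = 2.04 mmol/kg

DIC = 2.04 mmol/kg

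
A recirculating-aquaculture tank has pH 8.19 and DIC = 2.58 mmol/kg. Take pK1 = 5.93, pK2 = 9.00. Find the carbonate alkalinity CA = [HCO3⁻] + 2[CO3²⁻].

CA = [HCO3⁻] + 2[CO3²⁻] = (α₁ + 2α₂)·DIC
At pH 8.19: [H⁺]/K1 = 10^-2.26 = 0.0054954, K2/[H⁺] = 10^-0.81 = 0.15488
α₁ = 1/(1 + 0.0054954 + 0.15488) = 1/1.1604 = 0.8618; α₂ = α₁·K2/[H⁺] = 0.1335
α₁ + 2α₂ = 1.1287
CA = 1.1287 × 2.58 = 2.91 mmol/kg

CA = 2.91 mmol/kg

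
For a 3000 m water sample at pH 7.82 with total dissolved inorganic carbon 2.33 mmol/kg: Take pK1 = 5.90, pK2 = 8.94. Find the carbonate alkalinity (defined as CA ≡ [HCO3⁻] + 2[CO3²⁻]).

CA = [HCO3⁻] + 2[CO3²⁻] = (α₁ + 2α₂)·DIC
At pH 7.82: [H⁺]/K1 = 10^-1.92 = 0.012023, K2/[H⁺] = 10^-1.12 = 0.075858
α₁ = 1/(1 + 0.012023 + 0.075858) = 1/1.0879 = 0.9192; α₂ = α₁·K2/[H⁺] = 0.06973
α₁ + 2α₂ = 1.0587
CA = 1.0587 × 2.33 = 2.47 mmol/kg

CA = 2.47 mmol/kg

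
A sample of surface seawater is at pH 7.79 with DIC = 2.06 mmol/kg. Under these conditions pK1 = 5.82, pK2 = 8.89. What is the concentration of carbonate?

[CO3²⁻] = 0.150 mmol/kg

α₂ = 1 / (1 + [H⁺]/K2 + [H⁺]²/(K1K2)) = 1 / (1 + 10^+1.10 + 10^-0.87)
   = 1 / (1 + 12.589 + 0.13490) = 1/13.724 = 0.07286
[CO3²⁻] = α₂ × DIC = 0.07286 × 2.06 = 0.150 mmol/kg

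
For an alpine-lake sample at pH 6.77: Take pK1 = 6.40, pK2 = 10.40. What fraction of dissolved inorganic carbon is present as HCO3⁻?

α₁ = 0.701

α₁ = 1 / (1 + [H⁺]/K1 + K2/[H⁺]) = 1 / (1 + 10^-0.37 + 10^-3.63)
   = 1 / (1 + 0.42658 + 0.00023442) = 1/1.4268 = 0.7009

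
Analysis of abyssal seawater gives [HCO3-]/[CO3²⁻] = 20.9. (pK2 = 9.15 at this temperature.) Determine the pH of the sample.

pH = 7.83

From K2 = [H⁺][CO3²⁻]/[HCO3-]:  pH = pK2 − log₁₀([HCO3-]/[CO3²⁻])
log₁₀(20.9) = +1.320
pH = 9.15 − (+1.320) = 7.83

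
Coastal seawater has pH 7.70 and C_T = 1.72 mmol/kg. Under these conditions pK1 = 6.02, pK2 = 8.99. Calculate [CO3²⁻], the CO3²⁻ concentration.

α₂ = 1 / (1 + [H⁺]/K2 + [H⁺]²/(K1K2)) = 1 / (1 + 10^+1.29 + 10^-0.39)
   = 1 / (1 + 19.498 + 0.40738) = 1/20.906 = 0.04783
[CO3²⁻] = α₂ × DIC = 0.04783 × 1.72 = 0.0823 mmol/kg

[CO3²⁻] = 0.0823 mmol/kg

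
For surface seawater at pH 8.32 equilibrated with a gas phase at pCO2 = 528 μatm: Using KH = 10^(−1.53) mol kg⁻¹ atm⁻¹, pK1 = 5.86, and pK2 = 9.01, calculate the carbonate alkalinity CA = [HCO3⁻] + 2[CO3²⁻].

[CO2*] = KH · pCO2 = 10^(−1.53) × 528×10^-6 = 1.558×10^-5 mol/kg
α₀ = 1/(1 + K1/[H⁺] + K1K2/[H⁺]²) = 1/(1 + 10^+2.46 + 10^+1.77) = 0.002871
DIC = [CO2*]/α₀ = 1.558×10^-5 / 0.002871 = 5.427 mmol/kg
CA = (α₁ + 2α₂)·DIC = (0.8281 + 2×0.1691) × 5.427 = 6.33 mmol/kg

CA = 6.33 mmol/kg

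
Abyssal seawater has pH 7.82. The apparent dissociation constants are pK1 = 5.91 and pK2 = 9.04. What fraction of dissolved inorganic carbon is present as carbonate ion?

α₂ = 1 / (1 + [H⁺]/K2 + [H⁺]²/(K1K2)) = 1 / (1 + 10^+1.22 + 10^-0.69)
   = 1 / (1 + 16.596 + 0.20417) = 1/17.800 = 0.05618

α₂ = 0.0562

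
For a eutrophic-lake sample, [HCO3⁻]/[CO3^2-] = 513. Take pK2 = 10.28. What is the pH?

From K2 = [H⁺][CO3^2-]/[HCO3⁻]:  pH = pK2 − log₁₀([HCO3⁻]/[CO3^2-])
log₁₀(513) = +2.710
pH = 10.28 − (+2.710) = 7.57

pH = 7.57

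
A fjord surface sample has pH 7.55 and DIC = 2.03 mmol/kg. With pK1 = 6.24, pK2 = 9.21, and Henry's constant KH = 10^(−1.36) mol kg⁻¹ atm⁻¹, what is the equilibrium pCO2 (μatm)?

α₀ = 1 / (1 + K1/[H⁺] + K1K2/[H⁺]²) = 1 / (1 + 10^+1.31 + 10^-0.35)
   = 1 / (1 + 20.417 + 0.44668) = 1/21.864 = 0.04574
[CO2*] = α₀ × DIC = 0.04574 × 2.03 = 0.09285 mmol/kg
pCO2 = [CO2*]/KH = 9.285×10^-5 / 4.365×10^-2 = 2130 μatm

pCO2 = 2130 μatm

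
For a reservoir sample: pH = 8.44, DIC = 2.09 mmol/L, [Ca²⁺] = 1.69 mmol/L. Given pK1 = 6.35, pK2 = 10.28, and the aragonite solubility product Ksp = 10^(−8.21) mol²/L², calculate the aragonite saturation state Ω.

Ω = 8.10

α₂ = 1 / (1 + [H⁺]/K2 + [H⁺]²/(K1K2)) = 1 / (1 + 10^+1.84 + 10^-0.25)
   = 1 / (1 + 69.183 + 0.56234) = 1/70.745 = 0.01414
[CO3²⁻] = α₂ × DIC = 0.01414 × 2.09 = 0.02954 mmol/L
Ksp = 10^(−8.21) = 6.166×10^-9
Ω = [Ca²⁺][CO3²⁻]/Ksp = (1.69×10^-3)(2.954×10^-5) / 6.166×10^-9 = 8.10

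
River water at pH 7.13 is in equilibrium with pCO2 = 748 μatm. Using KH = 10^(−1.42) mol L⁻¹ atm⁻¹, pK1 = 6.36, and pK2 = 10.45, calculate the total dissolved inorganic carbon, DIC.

[CO2*] = KH · pCO2 = 10^(−1.42) × 748×10^-6 = 2.844×10^-5 mol/L
α₀ = 1/(1 + K1/[H⁺] + K1K2/[H⁺]²) = 1/(1 + 10^+0.77 + 10^-2.55) = 0.1451
DIC = [CO2*]/α₀ = 2.844×10^-5 / 0.1451 = 0.196 mmol/L

DIC = 0.196 mmol/L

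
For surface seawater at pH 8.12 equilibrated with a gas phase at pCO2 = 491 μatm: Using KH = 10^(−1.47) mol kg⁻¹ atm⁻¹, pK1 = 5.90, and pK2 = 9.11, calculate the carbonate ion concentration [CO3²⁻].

[CO3²⁻] = 0.283 mmol/kg

[CO2*] = KH · pCO2 = 10^(−1.47) × 491×10^-6 = 1.664×10^-5 mol/kg
α₀ = 1/(1 + K1/[H⁺] + K1K2/[H⁺]²) = 1/(1 + 10^+2.22 + 10^+1.23) = 0.005437
DIC = [CO2*]/α₀ = 1.664×10^-5 / 0.005437 = 3.060 mmol/kg
[CO3²⁻] = α₂·DIC; α₂ = 0.09233, so [CO3²⁻] = 0.09233 × 3.060 = 0.283 mmol/kg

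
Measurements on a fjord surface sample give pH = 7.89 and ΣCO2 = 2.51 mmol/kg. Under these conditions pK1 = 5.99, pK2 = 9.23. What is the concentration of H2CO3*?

[CO2*] = 0.0299 mmol/kg

α₀ = 1 / (1 + K1/[H⁺] + K1K2/[H⁺]²) = 1 / (1 + 10^+1.90 + 10^+0.56)
   = 1 / (1 + 79.433 + 3.6308) = 1/84.064 = 0.01190
[CO2*] = α₀ × DIC = 0.01190 × 2.51 = 0.0299 mmol/kg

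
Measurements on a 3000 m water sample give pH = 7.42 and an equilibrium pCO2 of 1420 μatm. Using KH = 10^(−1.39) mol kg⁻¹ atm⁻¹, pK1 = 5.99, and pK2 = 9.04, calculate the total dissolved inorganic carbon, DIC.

DIC = 1.65 mmol/kg

[CO2*] = KH · pCO2 = 10^(−1.39) × 1420×10^-6 = 5.785×10^-5 mol/kg
α₀ = 1/(1 + K1/[H⁺] + K1K2/[H⁺]²) = 1/(1 + 10^+1.43 + 10^-0.19) = 0.03501
DIC = [CO2*]/α₀ = 5.785×10^-5 / 0.03501 = 1.65 mmol/kg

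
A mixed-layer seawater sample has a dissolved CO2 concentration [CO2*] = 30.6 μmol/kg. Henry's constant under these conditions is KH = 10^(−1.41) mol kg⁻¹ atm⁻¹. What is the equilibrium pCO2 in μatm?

pCO2 = 787 μatm

KH = 10^(−1.41) = 3.890×10^-2 mol kg⁻¹ atm⁻¹
pCO2 = [CO2*]/KH = 30.6×10^-6 / 3.890×10^-2 = 7.87×10^-4 atm = 787 μatm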